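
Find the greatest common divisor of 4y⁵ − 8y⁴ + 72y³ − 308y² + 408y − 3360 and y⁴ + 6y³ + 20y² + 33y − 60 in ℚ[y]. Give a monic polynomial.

Euclidean algorithm in ℚ[y]:
  4y⁵ − 8y⁴ + 72y³ − 308y² + 408y − 3360 = (4y − 32)(y⁴ + 6y³ + 20y² + 33y − 60) + (184y³ + 200y² + 1704y − 5280)
  y⁴ + 6y³ + 20y² + 33y − 60 = ((1/184)y + 113/4232)(184y³ + 200y² + 1704y − 5280) + ((2856/529)y² + (8568/529)y + 42840/529)
  184y³ + 200y² + 1704y − 5280 = ((12167/357)y − 23276/357)((2856/529)y² + (8568/529)y + 42840/529) + (0)
Last nonzero remainder: (2856/529)y² + (8568/529)y + 42840/529. Dividing through by 2856/529 gives the monic gcd y² + 3y + 15.

y² + 3y + 15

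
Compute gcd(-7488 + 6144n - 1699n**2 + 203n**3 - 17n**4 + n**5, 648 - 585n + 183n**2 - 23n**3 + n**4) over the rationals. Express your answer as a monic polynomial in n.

Euclidean algorithm in ℚ[n]:
  n**5 - 17n**4 + 203n**3 - 1699n**2 + 6144n - 7488 = (n + 6)(n**4 - 23n**3 + 183n**2 - 585n + 648) + (158n**3 - 2212n**2 + 9006n - 11376)
  n**4 - 23n**3 + 183n**2 - 585n + 648 = ((1/158)n - 9/158)(158n**3 - 2212n**2 + 9006n - 11376) + (0)
Last nonzero remainder: 158n**3 - 2212n**2 + 9006n - 11376. Dividing through by 158 gives the monic gcd n**3 - 14n**2 + 57n - 72.

-72 + 57n - 14n**2 + n**3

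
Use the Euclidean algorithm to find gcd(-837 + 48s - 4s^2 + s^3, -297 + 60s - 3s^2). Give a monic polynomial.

-9 + s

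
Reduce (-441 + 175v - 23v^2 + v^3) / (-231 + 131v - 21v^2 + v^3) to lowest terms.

(63 - 16v + v^2)/(33 - 14v + v^2)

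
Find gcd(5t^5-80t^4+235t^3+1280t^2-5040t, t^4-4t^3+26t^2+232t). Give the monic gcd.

t^2+4t

Apply the Euclidean algorithm:
  5t^5-80t^4+235t^3+1280t^2-5040t = (5t-60)(t^4-4t^3+26t^2+232t) + (-135t^3+1680t^2+8880t)
  t^4-4t^3+26t^2+232t = (-(1/135)t-76/1215)(-135t^3+1680t^2+8880t) + ((15946/81)t^2+(63784/81)t)
  -135t^3+1680t^2+8880t = (-(10935/15946)t+89910/7973)((15946/81)t^2+(63784/81)t) + (0)
Last nonzero remainder: (15946/81)t^2+(63784/81)t. Dividing through by 15946/81 gives the monic gcd t^2+4t.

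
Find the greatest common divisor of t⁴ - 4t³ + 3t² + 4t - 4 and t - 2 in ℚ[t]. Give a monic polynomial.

t - 2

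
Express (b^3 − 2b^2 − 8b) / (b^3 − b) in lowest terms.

Apply the Euclidean algorithm:
  b^3 − 2b^2 − 8b = (b^3 − b) + (−2b^2 − 7b)
  b^3 − b = (−(1/2)b + 7/4)(−2b^2 − 7b) + ((45/4)b)
  −2b^2 − 7b = (−(8/45)b − 28/45)((45/4)b) + (0)
Last nonzero remainder: (45/4)b. Dividing through by 45/4 gives the monic gcd b.
Cancel b from numerator and denominator to get the reduced form.

(b^2 − 2b − 8)/(b^2 − 1)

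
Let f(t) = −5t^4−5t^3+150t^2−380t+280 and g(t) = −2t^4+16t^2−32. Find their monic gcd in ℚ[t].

Apply the Euclidean algorithm:
  −5t^4−5t^3+150t^2−380t+280 = (5/2)(−2t^4+16t^2−32) + (−5t^3+110t^2−380t+360)
  −2t^4+16t^2−32 = ((2/5)t+44/5)(−5t^3+110t^2−380t+360) + (−800t^2+3200t−3200)
  −5t^3+110t^2−380t+360 = ((1/160)t−9/80)(−800t^2+3200t−3200) + (0)
Last nonzero remainder: −800t^2+3200t−3200. Dividing through by −800 gives the monic gcd t^2−4t+4.

t^2−4t+4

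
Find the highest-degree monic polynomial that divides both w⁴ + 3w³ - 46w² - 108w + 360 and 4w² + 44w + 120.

Apply the Euclidean algorithm:
  w⁴ + 3w³ - 46w² - 108w + 360 = ((1/4)w² - 2w + 3)(4w² + 44w + 120) + (0)
Last nonzero remainder: 4w² + 44w + 120. Dividing through by 4 gives the monic gcd w² + 11w + 30.

w² + 11w + 30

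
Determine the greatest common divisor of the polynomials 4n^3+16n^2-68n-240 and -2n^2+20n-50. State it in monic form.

Repeated division with remainder:
  4n^3+16n^2-68n-240 = (-2n-28)(-2n^2+20n-50) + (392n-1640)
  -2n^2+20n-50 = (-(1/196)n+285/9604)(392n-1640) + (-3200/2401)
  392n-1640 = (-(117649/400)n+98441/80)(-3200/2401) + (0)
The last nonzero remainder is the constant -3200/2401, so the polynomials are coprime and gcd = 1.

1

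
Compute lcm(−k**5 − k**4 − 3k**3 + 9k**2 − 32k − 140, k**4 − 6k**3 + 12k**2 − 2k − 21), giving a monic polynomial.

k**7 − k**6 − 2k**5 − 18k**4 + 41k**3 + 103k**2 − 376k − 420

Apply the Euclidean algorithm:
  −k**5 − k**4 − 3k**3 + 9k**2 − 32k − 140 = (−k − 7)(k**4 − 6k**3 + 12k**2 − 2k − 21) + (−33k**3 + 91k**2 − 67k − 287)
  k**4 − 6k**3 + 12k**2 − 2k − 21 = (−(1/33)k + 107/1089)(−33k**3 + 91k**2 − 67k − 287) + ((1120/1089)k**2 − (4480/1089)k + 7840/1089)
  −33k**3 + 91k**2 − 67k − 287 = (−(35937/1120)k − 44649/1120)((1120/1089)k**2 − (4480/1089)k + 7840/1089) + (0)
Last nonzero remainder: (1120/1089)k**2 − (4480/1089)k + 7840/1089. Dividing through by 1120/1089 gives the monic gcd k**2 − 4k + 7.
Then lcm(f, g) = f·g / gcd(f, g); expanding and making the result monic gives the answer.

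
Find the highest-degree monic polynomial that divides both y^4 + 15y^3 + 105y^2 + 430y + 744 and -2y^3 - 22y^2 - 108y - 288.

By polynomial division,
  y^4 + 15y^3 + 105y^2 + 430y + 744 = (-(1/2)y - 2)(-2y^3 - 22y^2 - 108y - 288) + (7y^2 + 70y + 168)
  -2y^3 - 22y^2 - 108y - 288 = (-(2/7)y - 2/7)(7y^2 + 70y + 168) + (-40y - 240)
  7y^2 + 70y + 168 = (-(7/40)y - 7/10)(-40y - 240) + (0)
Last nonzero remainder: -40y - 240. Dividing through by -40 gives the monic gcd y + 6.

y + 6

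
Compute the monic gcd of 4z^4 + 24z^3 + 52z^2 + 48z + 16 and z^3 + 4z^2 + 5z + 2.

z^3 + 4z^2 + 5z + 2

Repeated division with remainder:
  4z^4 + 24z^3 + 52z^2 + 48z + 16 = (4z + 8)(z^3 + 4z^2 + 5z + 2) + (0)
The last nonzero remainder z^3 + 4z^2 + 5z + 2 is already monic.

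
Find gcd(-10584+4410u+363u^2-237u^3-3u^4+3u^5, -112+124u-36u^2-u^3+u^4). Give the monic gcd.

Repeated division with remainder:
  3u^5-3u^4-237u^3+363u^2+4410u-10584 = (3u)(u^4-u^3-36u^2+124u-112) + (-129u^3-9u^2+4746u-10584)
  u^4-u^3-36u^2+124u-112 = (-(1/129)u+46/5547)(-129u^3-9u^2+4746u-10584) + ((1600/1849)u^2+(4800/1849)u-44800/1849)
  -129u^3-9u^2+4746u-10584 = (-(238521/1600)u+349461/800)((1600/1849)u^2+(4800/1849)u-44800/1849) + (0)
Last nonzero remainder: (1600/1849)u^2+(4800/1849)u-44800/1849. Dividing through by 1600/1849 gives the monic gcd u^2+3u-28.

-28+3u+u^2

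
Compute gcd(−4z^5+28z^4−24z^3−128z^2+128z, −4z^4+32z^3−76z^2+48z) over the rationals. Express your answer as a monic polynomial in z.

z^3−5z^2+4z

Apply the Euclidean algorithm:
  −4z^5+28z^4−24z^3−128z^2+128z = (z+1)(−4z^4+32z^3−76z^2+48z) + (20z^3−100z^2+80z)
  −4z^4+32z^3−76z^2+48z = (−(1/5)z+3/5)(20z^3−100z^2+80z) + (0)
Last nonzero remainder: 20z^3−100z^2+80z. Dividing through by 20 gives the monic gcd z^3−5z^2+4z.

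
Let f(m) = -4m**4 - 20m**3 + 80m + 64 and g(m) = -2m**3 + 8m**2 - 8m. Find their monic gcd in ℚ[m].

m - 2

Euclidean algorithm in ℚ[m]:
  -4m**4 - 20m**3 + 80m + 64 = (2m + 18)(-2m**3 + 8m**2 - 8m) + (-128m**2 + 224m + 64)
  -2m**3 + 8m**2 - 8m = ((1/64)m - 9/256)(-128m**2 + 224m + 64) + (-(9/8)m + 9/4)
  -128m**2 + 224m + 64 = ((1024/9)m + 256/9)(-(9/8)m + 9/4) + (0)
Last nonzero remainder: -(9/8)m + 9/4. Dividing through by -9/8 gives the monic gcd m - 2.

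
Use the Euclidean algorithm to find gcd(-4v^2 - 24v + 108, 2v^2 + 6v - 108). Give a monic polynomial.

Euclidean algorithm in ℚ[v]:
  -4v^2 - 24v + 108 = (-2)(2v^2 + 6v - 108) + (-12v - 108)
  2v^2 + 6v - 108 = (-(1/6)v + 1)(-12v - 108) + (0)
Last nonzero remainder: -12v - 108. Dividing through by -12 gives the monic gcd v + 9.

v + 9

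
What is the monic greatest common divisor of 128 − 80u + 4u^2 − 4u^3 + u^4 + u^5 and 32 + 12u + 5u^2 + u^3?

32 + 12u + 5u^2 + u^3

Euclidean algorithm in ℚ[u]:
  u^5 + u^4 − 4u^3 + 4u^2 − 80u + 128 = (u^2 − 4u + 4)(u^3 + 5u^2 + 12u + 32) + (0)
The last nonzero remainder u^3 + 5u^2 + 12u + 32 is already monic.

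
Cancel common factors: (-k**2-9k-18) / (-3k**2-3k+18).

(k+6)/(3k-6)

By polynomial division,
  -k**2-9k-18 = (1/3)(-3k**2-3k+18) + (-8k-24)
  -3k**2-3k+18 = ((3/8)k-3/4)(-8k-24) + (0)
Last nonzero remainder: -8k-24. Dividing through by -8 gives the monic gcd k+3.
Cancel k+3 from numerator and denominator to get the reduced form.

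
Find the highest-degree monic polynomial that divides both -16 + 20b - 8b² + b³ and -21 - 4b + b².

1

Repeated division with remainder:
  b³ - 8b² + 20b - 16 = (b - 4)(b² - 4b - 21) + (25b - 100)
  b² - 4b - 21 = ((1/25)b)(25b - 100) + (-21)
  25b - 100 = (-(25/21)b + 100/21)(-21) + (0)
The last nonzero remainder is the constant -21, so the polynomials are coprime and gcd = 1.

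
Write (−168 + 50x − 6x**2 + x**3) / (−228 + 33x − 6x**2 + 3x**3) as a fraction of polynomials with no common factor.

(42 − 2x + x**2)/(57 + 6x + 3x**2)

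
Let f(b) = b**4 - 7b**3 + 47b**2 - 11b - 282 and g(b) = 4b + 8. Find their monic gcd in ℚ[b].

Apply the Euclidean algorithm:
  b**4 - 7b**3 + 47b**2 - 11b - 282 = ((1/4)b**3 - (9/4)b**2 + (65/4)b - 141/4)(4b + 8) + (0)
Last nonzero remainder: 4b + 8. Dividing through by 4 gives the monic gcd b + 2.

b + 2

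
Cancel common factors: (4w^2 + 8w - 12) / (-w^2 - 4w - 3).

Apply the Euclidean algorithm:
  4w^2 + 8w - 12 = (-4)(-w^2 - 4w - 3) + (-8w - 24)
  -w^2 - 4w - 3 = ((1/8)w + 1/8)(-8w - 24) + (0)
Last nonzero remainder: -8w - 24. Dividing through by -8 gives the monic gcd w + 3.
Cancel w + 3 from numerator and denominator to get the reduced form.

(-4w + 4)/(w + 1)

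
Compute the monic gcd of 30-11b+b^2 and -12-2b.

Apply the Euclidean algorithm:
  b^2-11b+30 = (-(1/2)b+17/2)(-2b-12) + (132)
  -2b-12 = (-(1/66)b-1/11)(132) + (0)
The last nonzero remainder is the constant 132, so the polynomials are coprime and gcd = 1.

1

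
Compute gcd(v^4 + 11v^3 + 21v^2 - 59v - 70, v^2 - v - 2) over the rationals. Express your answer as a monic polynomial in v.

Euclidean algorithm in ℚ[v]:
  v^4 + 11v^3 + 21v^2 - 59v - 70 = (v^2 + 12v + 35)(v^2 - v - 2) + (0)
The last nonzero remainder v^2 - v - 2 is already monic.

v^2 - v - 2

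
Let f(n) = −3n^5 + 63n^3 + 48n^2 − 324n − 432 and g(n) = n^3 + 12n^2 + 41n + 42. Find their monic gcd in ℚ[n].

Repeated division with remainder:
  −3n^5 + 63n^3 + 48n^2 − 324n − 432 = (−3n^2 + 36n − 246)(n^3 + 12n^2 + 41n + 42) + (1650n^2 + 8250n + 9900)
  n^3 + 12n^2 + 41n + 42 = ((1/1650)n + 7/1650)(1650n^2 + 8250n + 9900) + (0)
Last nonzero remainder: 1650n^2 + 8250n + 9900. Dividing through by 1650 gives the monic gcd n^2 + 5n + 6.

n^2 + 5n + 6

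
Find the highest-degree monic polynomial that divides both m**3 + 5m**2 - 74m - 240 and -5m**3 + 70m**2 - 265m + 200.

Euclidean algorithm in ℚ[m]:
  m**3 + 5m**2 - 74m - 240 = (-1/5)(-5m**3 + 70m**2 - 265m + 200) + (19m**2 - 127m - 200)
  -5m**3 + 70m**2 - 265m + 200 = (-(5/19)m + 695/361)(19m**2 - 127m - 200) + (-(26400/361)m + 211200/361)
  19m**2 - 127m - 200 = (-(6859/26400)m - 361/1056)(-(26400/361)m + 211200/361) + (0)
Last nonzero remainder: -(26400/361)m + 211200/361. Dividing through by -26400/361 gives the monic gcd m - 8.

m - 8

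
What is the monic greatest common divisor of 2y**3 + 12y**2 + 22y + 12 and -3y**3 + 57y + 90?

y**2 + 5y + 6

By polynomial division,
  2y**3 + 12y**2 + 22y + 12 = (-2/3)(-3y**3 + 57y + 90) + (12y**2 + 60y + 72)
  -3y**3 + 57y + 90 = (-(1/4)y + 5/4)(12y**2 + 60y + 72) + (0)
Last nonzero remainder: 12y**2 + 60y + 72. Dividing through by 12 gives the monic gcd y**2 + 5y + 6.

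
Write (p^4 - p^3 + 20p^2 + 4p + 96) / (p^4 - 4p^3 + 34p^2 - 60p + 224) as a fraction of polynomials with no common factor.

Euclidean algorithm in ℚ[p]:
  p^4 - p^3 + 20p^2 + 4p + 96 = (p^4 - 4p^3 + 34p^2 - 60p + 224) + (3p^3 - 14p^2 + 64p - 128)
  p^4 - 4p^3 + 34p^2 - 60p + 224 = ((1/3)p + 2/9)(3p^3 - 14p^2 + 64p - 128) + ((142/9)p^2 - (284/9)p + 2272/9)
  3p^3 - 14p^2 + 64p - 128 = ((27/142)p - 36/71)((142/9)p^2 - (284/9)p + 2272/9) + (0)
Last nonzero remainder: (142/9)p^2 - (284/9)p + 2272/9. Dividing through by 142/9 gives the monic gcd p^2 - 2p + 16.
Cancel p^2 - 2p + 16 from numerator and denominator to get the reduced form.

(p^2 + p + 6)/(p^2 - 2p + 14)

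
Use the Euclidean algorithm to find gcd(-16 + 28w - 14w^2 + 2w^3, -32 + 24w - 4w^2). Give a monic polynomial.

Repeated division with remainder:
  2w^3 - 14w^2 + 28w - 16 = (-(1/2)w + 1/2)(-4w^2 + 24w - 32) + (0)
Last nonzero remainder: -4w^2 + 24w - 32. Dividing through by -4 gives the monic gcd w^2 - 6w + 8.

8 - 6w + w^2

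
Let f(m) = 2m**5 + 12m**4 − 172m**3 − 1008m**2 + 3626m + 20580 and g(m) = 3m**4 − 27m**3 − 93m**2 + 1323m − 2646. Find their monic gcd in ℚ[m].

m**3 − 6m**2 − 49m + 294

Repeated division with remainder:
  2m**5 + 12m**4 − 172m**3 − 1008m**2 + 3626m + 20580 = ((2/3)m + 10)(3m**4 − 27m**3 − 93m**2 + 1323m − 2646) + (160m**3 − 960m**2 − 7840m + 47040)
  3m**4 − 27m**3 − 93m**2 + 1323m − 2646 = ((3/160)m − 9/160)(160m**3 − 960m**2 − 7840m + 47040) + (0)
Last nonzero remainder: 160m**3 − 960m**2 − 7840m + 47040. Dividing through by 160 gives the monic gcd m**3 − 6m**2 − 49m + 294.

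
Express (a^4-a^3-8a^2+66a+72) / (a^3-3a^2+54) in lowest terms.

(a^2+5a+4)/(a+3)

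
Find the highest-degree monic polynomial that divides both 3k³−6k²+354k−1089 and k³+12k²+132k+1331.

By polynomial division,
  3k³−6k²+354k−1089 = (3)(k³+12k²+132k+1331) + (−42k²−42k−5082)
  k³+12k²+132k+1331 = (−(1/42)k−11/42)(−42k²−42k−5082) + (0)
Last nonzero remainder: −42k²−42k−5082. Dividing through by −42 gives the monic gcd k²+k+121.

k²+k+121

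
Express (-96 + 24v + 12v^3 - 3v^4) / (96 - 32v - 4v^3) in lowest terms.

(-48 - 12v - 6v^2 + 3v^3)/(48 + 8v + 4v^2)

Apply the Euclidean algorithm:
  -3v^4 + 12v^3 + 24v - 96 = ((3/4)v - 3)(-4v^3 - 32v + 96) + (24v^2 - 144v + 192)
  -4v^3 - 32v + 96 = (-(1/6)v - 1)(24v^2 - 144v + 192) + (-144v + 288)
  24v^2 - 144v + 192 = (-(1/6)v + 2/3)(-144v + 288) + (0)
Last nonzero remainder: -144v + 288. Dividing through by -144 gives the monic gcd v - 2.
Cancel v - 2 from numerator and denominator to get the reduced form.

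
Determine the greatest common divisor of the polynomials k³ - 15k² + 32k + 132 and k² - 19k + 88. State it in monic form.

k - 11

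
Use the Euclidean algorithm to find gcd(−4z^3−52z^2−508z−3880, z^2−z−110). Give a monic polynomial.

z+10

Repeated division with remainder:
  −4z^3−52z^2−508z−3880 = (−4z−56)(z^2−z−110) + (−1004z−10040)
  z^2−z−110 = (−(1/1004)z+11/1004)(−1004z−10040) + (0)
Last nonzero remainder: −1004z−10040. Dividing through by −1004 gives the monic gcd z+10.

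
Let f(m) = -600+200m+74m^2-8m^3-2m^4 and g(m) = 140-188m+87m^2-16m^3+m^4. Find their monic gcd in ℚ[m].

Apply the Euclidean algorithm:
  -2m^4-8m^3+74m^2+200m-600 = (-2)(m^4-16m^3+87m^2-188m+140) + (-40m^3+248m^2-176m-320)
  m^4-16m^3+87m^2-188m+140 = (-(1/40)m+49/200)(-40m^3+248m^2-176m-320) + ((546/25)m^2-(3822/25)m+1092/5)
  -40m^3+248m^2-176m-320 = (-(500/273)m-400/273)((546/25)m^2-(3822/25)m+1092/5) + (0)
Last nonzero remainder: (546/25)m^2-(3822/25)m+1092/5. Dividing through by 546/25 gives the monic gcd m^2-7m+10.

10-7m+m^2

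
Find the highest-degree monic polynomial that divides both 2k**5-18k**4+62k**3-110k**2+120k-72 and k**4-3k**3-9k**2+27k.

k**2-6k+9

Euclidean algorithm in ℚ[k]:
  2k**5-18k**4+62k**3-110k**2+120k-72 = (2k-12)(k**4-3k**3-9k**2+27k) + (44k**3-272k**2+444k-72)
  k**4-3k**3-9k**2+27k = ((1/44)k+35/484)(44k**3-272k**2+444k-72) + ((70/121)k**2-(420/121)k+630/121)
  44k**3-272k**2+444k-72 = ((2662/35)k-484/35)((70/121)k**2-(420/121)k+630/121) + (0)
Last nonzero remainder: (70/121)k**2-(420/121)k+630/121. Dividing through by 70/121 gives the monic gcd k**2-6k+9.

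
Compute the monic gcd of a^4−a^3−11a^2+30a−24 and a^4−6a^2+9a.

Repeated division with remainder:
  a^4−a^3−11a^2+30a−24 = (a^4−6a^2+9a) + (−a^3−5a^2+21a−24)
  a^4−6a^2+9a = (−a+5)(−a^3−5a^2+21a−24) + (40a^2−120a+120)
  −a^3−5a^2+21a−24 = (−(1/40)a−1/5)(40a^2−120a+120) + (0)
Last nonzero remainder: 40a^2−120a+120. Dividing through by 40 gives the monic gcd a^2−3a+3.

a^2−3a+3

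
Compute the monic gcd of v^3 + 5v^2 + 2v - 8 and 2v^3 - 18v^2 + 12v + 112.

Euclidean algorithm in ℚ[v]:
  v^3 + 5v^2 + 2v - 8 = (1/2)(2v^3 - 18v^2 + 12v + 112) + (14v^2 - 4v - 64)
  2v^3 - 18v^2 + 12v + 112 = ((1/7)v - 61/49)(14v^2 - 4v - 64) + ((792/49)v + 1584/49)
  14v^2 - 4v - 64 = ((343/396)v - 196/99)((792/49)v + 1584/49) + (0)
Last nonzero remainder: (792/49)v + 1584/49. Dividing through by 792/49 gives the monic gcd v + 2.

v + 2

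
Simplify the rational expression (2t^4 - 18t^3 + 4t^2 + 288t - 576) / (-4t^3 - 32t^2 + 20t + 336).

(-t^2 + 10t - 24)/(2t + 14)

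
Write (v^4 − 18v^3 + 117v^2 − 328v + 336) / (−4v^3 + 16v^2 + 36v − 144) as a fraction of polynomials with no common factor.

Apply the Euclidean algorithm:
  v^4 − 18v^3 + 117v^2 − 328v + 336 = (−(1/4)v + 7/2)(−4v^3 + 16v^2 + 36v − 144) + (70v^2 − 490v + 840)
  −4v^3 + 16v^2 + 36v − 144 = (−(2/35)v − 6/35)(70v^2 − 490v + 840) + (0)
Last nonzero remainder: 70v^2 − 490v + 840. Dividing through by 70 gives the monic gcd v^2 − 7v + 12.
Cancel v^2 − 7v + 12 from numerator and denominator to get the reduced form.

(−v^2 + 11v − 28)/(4v + 12)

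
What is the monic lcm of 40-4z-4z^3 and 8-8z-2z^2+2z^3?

20-12z-9z^2-z^3+z^4+z^5

Euclidean algorithm in ℚ[z]:
  -4z^3-4z+40 = (-2)(2z^3-2z^2-8z+8) + (-4z^2-20z+56)
  2z^3-2z^2-8z+8 = (-(1/2)z+3)(-4z^2-20z+56) + (80z-160)
  -4z^2-20z+56 = (-(1/20)z-7/20)(80z-160) + (0)
Last nonzero remainder: 80z-160. Dividing through by 80 gives the monic gcd z-2.
Then lcm(f, g) = f·g / gcd(f, g); expanding and making the result monic gives the answer.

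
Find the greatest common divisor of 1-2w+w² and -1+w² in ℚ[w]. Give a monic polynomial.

-1+w

Euclidean algorithm in ℚ[w]:
  w²-2w+1 = (w²-1) + (-2w+2)
  w²-1 = (-(1/2)w-1/2)(-2w+2) + (0)
Last nonzero remainder: -2w+2. Dividing through by -2 gives the monic gcd w-1.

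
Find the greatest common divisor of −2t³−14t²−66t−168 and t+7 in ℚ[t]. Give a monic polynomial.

By polynomial division,
  −2t³−14t²−66t−168 = (−2t²−66)(t+7) + (294)
  t+7 = ((1/294)t+1/42)(294) + (0)
The last nonzero remainder is the constant 294, so the polynomials are coprime and gcd = 1.

1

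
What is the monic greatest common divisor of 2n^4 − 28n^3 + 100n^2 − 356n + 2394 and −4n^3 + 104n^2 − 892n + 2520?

Euclidean algorithm in ℚ[n]:
  2n^4 − 28n^3 + 100n^2 − 356n + 2394 = (−(1/2)n − 6)(−4n^3 + 104n^2 − 892n + 2520) + (278n^2 − 4448n + 17514)
  −4n^3 + 104n^2 − 892n + 2520 = (−(2/139)n + 20/139)(278n^2 − 4448n + 17514) + (0)
Last nonzero remainder: 278n^2 − 4448n + 17514. Dividing through by 278 gives the monic gcd n^2 − 16n + 63.

n^2 − 16n + 63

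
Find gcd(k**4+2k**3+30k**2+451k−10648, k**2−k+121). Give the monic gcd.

k**2−k+121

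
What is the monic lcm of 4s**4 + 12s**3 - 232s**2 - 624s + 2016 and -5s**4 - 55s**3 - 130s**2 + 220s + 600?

s**6 + 10s**5 - 27s**4 - 532s**3 - 1168s**2 + 1968s + 5040

Apply the Euclidean algorithm:
  4s**4 + 12s**3 - 232s**2 - 624s + 2016 = (-4/5)(-5s**4 - 55s**3 - 130s**2 + 220s + 600) + (-32s**3 - 336s**2 - 448s + 2496)
  -5s**4 - 55s**3 - 130s**2 + 220s + 600 = ((5/32)s + 5/64)(-32s**3 - 336s**2 - 448s + 2496) + (-(135/4)s**2 - 135s + 405)
  -32s**3 - 336s**2 - 448s + 2496 = ((128/135)s + 832/135)(-(135/4)s**2 - 135s + 405) + (0)
Last nonzero remainder: -(135/4)s**2 - 135s + 405. Dividing through by -135/4 gives the monic gcd s**2 + 4s - 12.
Then lcm(f, g) = f·g / gcd(f, g); expanding and making the result monic gives the answer.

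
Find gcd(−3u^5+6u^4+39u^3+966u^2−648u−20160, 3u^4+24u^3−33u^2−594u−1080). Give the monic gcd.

u^2−u−20

Apply the Euclidean algorithm:
  −3u^5+6u^4+39u^3+966u^2−648u−20160 = (−u+10)(3u^4+24u^3−33u^2−594u−1080) + (−234u^3+702u^2+4212u−9360)
  3u^4+24u^3−33u^2−594u−1080 = (−(1/78)u−11/78)(−234u^3+702u^2+4212u−9360) + (120u^2−120u−2400)
  −234u^3+702u^2+4212u−9360 = (−(39/20)u+39/10)(120u^2−120u−2400) + (0)
Last nonzero remainder: 120u^2−120u−2400. Dividing through by 120 gives the monic gcd u^2−u−20.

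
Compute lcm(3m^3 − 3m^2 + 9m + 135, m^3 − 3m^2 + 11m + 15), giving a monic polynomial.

Apply the Euclidean algorithm:
  3m^3 − 3m^2 + 9m + 135 = (3)(m^3 − 3m^2 + 11m + 15) + (6m^2 − 24m + 90)
  m^3 − 3m^2 + 11m + 15 = ((1/6)m + 1/6)(6m^2 − 24m + 90) + (0)
Last nonzero remainder: 6m^2 − 24m + 90. Dividing through by 6 gives the monic gcd m^2 − 4m + 15.
Then lcm(f, g) = f·g / gcd(f, g); expanding and making the result monic gives the answer.

m^4 + 2m^2 + 48m + 45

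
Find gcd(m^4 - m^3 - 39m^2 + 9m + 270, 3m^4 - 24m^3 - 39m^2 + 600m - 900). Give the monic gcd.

m^2 - m - 30

By polynomial division,
  m^4 - m^3 - 39m^2 + 9m + 270 = (1/3)(3m^4 - 24m^3 - 39m^2 + 600m - 900) + (7m^3 - 26m^2 - 191m + 570)
  3m^4 - 24m^3 - 39m^2 + 600m - 900 = ((3/7)m - 90/49)(7m^3 - 26m^2 - 191m + 570) + (-(240/49)m^2 + (240/49)m + 7200/49)
  7m^3 - 26m^2 - 191m + 570 = (-(343/240)m + 931/240)(-(240/49)m^2 + (240/49)m + 7200/49) + (0)
Last nonzero remainder: -(240/49)m^2 + (240/49)m + 7200/49. Dividing through by -240/49 gives the monic gcd m^2 - m - 30.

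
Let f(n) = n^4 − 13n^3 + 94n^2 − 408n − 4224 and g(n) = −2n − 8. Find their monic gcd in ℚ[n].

By polynomial division,
  n^4 − 13n^3 + 94n^2 − 408n − 4224 = (−(1/2)n^3 + (17/2)n^2 − 81n + 528)(−2n − 8) + (0)
Last nonzero remainder: −2n − 8. Dividing through by −2 gives the monic gcd n + 4.

n + 4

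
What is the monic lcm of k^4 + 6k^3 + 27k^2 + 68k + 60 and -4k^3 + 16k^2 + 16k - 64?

By polynomial division,
  k^4 + 6k^3 + 27k^2 + 68k + 60 = (-(1/4)k - 5/2)(-4k^3 + 16k^2 + 16k - 64) + (71k^2 + 92k - 100)
  -4k^3 + 16k^2 + 16k - 64 = (-(4/71)k + 1504/5041)(71k^2 + 92k - 100) + (-(86112/5041)k - 172224/5041)
  71k^2 + 92k - 100 = (-(357911/86112)k + 126025/43056)(-(86112/5041)k - 172224/5041) + (0)
Last nonzero remainder: -(86112/5041)k - 172224/5041. Dividing through by -86112/5041 gives the monic gcd k + 2.
Then lcm(f, g) = f·g / gcd(f, g); expanding and making the result monic gives the answer.

k^6 - k^4 - 46k^3 - 132k^2 + 184k + 480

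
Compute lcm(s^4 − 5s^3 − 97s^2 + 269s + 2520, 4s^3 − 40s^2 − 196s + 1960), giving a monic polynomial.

Apply the Euclidean algorithm:
  s^4 − 5s^3 − 97s^2 + 269s + 2520 = ((1/4)s + 5/4)(4s^3 − 40s^2 − 196s + 1960) + (2s^2 + 24s + 70)
  4s^3 − 40s^2 − 196s + 1960 = (2s − 44)(2s^2 + 24s + 70) + (720s + 5040)
  2s^2 + 24s + 70 = ((1/360)s + 1/72)(720s + 5040) + (0)
Last nonzero remainder: 720s + 5040. Dividing through by 720 gives the monic gcd s + 7.
Then lcm(f, g) = f·g / gcd(f, g); expanding and making the result monic gives the answer.

s^6 − 22s^5 + 58s^4 + 1568s^3 − 8843s^2 − 24010s + 176400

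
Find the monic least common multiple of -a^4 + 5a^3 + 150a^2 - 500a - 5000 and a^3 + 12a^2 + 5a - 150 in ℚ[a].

a^5 - 8a^4 - 135a^3 + 950a^2 + 3500a - 15000

Apply the Euclidean algorithm:
  -a^4 + 5a^3 + 150a^2 - 500a - 5000 = (-a + 17)(a^3 + 12a^2 + 5a - 150) + (-49a^2 - 735a - 2450)
  a^3 + 12a^2 + 5a - 150 = (-(1/49)a + 3/49)(-49a^2 - 735a - 2450) + (0)
Last nonzero remainder: -49a^2 - 735a - 2450. Dividing through by -49 gives the monic gcd a^2 + 15a + 50.
Then lcm(f, g) = f·g / gcd(f, g); expanding and making the result monic gives the answer.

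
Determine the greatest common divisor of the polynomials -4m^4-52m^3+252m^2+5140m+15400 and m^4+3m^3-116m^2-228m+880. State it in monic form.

m^2+m-110

Repeated division with remainder:
  -4m^4-52m^3+252m^2+5140m+15400 = (-4)(m^4+3m^3-116m^2-228m+880) + (-40m^3-212m^2+4228m+18920)
  m^4+3m^3-116m^2-228m+880 = (-(1/40)m+23/400)(-40m^3-212m^2+4228m+18920) + ((189/100)m^2+(189/100)m-2079/10)
  -40m^3-212m^2+4228m+18920 = (-(4000/189)m-17200/189)((189/100)m^2+(189/100)m-2079/10) + (0)
Last nonzero remainder: (189/100)m^2+(189/100)m-2079/10. Dividing through by 189/100 gives the monic gcd m^2+m-110.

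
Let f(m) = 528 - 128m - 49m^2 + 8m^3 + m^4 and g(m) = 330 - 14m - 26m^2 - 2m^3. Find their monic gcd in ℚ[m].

-33 + 8m + m^2

Euclidean algorithm in ℚ[m]:
  m^4 + 8m^3 - 49m^2 - 128m + 528 = (-(1/2)m + 5/2)(-2m^3 - 26m^2 - 14m + 330) + (9m^2 + 72m - 297)
  -2m^3 - 26m^2 - 14m + 330 = (-(2/9)m - 10/9)(9m^2 + 72m - 297) + (0)
Last nonzero remainder: 9m^2 + 72m - 297. Dividing through by 9 gives the monic gcd m^2 + 8m - 33.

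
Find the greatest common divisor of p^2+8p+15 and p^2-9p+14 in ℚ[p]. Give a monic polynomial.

Euclidean algorithm in ℚ[p]:
  p^2+8p+15 = (p^2-9p+14) + (17p+1)
  p^2-9p+14 = ((1/17)p-154/289)(17p+1) + (4200/289)
  17p+1 = ((4913/4200)p+289/4200)(4200/289) + (0)
The last nonzero remainder is the constant 4200/289, so the polynomials are coprime and gcd = 1.

1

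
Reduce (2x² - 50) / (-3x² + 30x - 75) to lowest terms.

Repeated division with remainder:
  2x² - 50 = (-2/3)(-3x² + 30x - 75) + (20x - 100)
  -3x² + 30x - 75 = (-(3/20)x + 3/4)(20x - 100) + (0)
Last nonzero remainder: 20x - 100. Dividing through by 20 gives the monic gcd x - 5.
Cancel x - 5 from numerator and denominator to get the reduced form.

(-2x - 10)/(3x - 15)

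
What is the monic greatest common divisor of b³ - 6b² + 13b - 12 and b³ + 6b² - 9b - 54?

Apply the Euclidean algorithm:
  b³ - 6b² + 13b - 12 = (b³ + 6b² - 9b - 54) + (-12b² + 22b + 42)
  b³ + 6b² - 9b - 54 = (-(1/12)b - 47/72)(-12b² + 22b + 42) + ((319/36)b - 319/12)
  -12b² + 22b + 42 = (-(432/319)b - 504/319)((319/36)b - 319/12) + (0)
Last nonzero remainder: (319/36)b - 319/12. Dividing through by 319/36 gives the monic gcd b - 3.

b - 3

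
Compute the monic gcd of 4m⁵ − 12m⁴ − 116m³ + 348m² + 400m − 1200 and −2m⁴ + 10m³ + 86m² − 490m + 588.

m² − 5m + 6

Repeated division with remainder:
  4m⁵ − 12m⁴ − 116m³ + 348m² + 400m − 1200 = (−2m − 4)(−2m⁴ + 10m³ + 86m² − 490m + 588) + (96m³ − 288m² − 384m + 1152)
  −2m⁴ + 10m³ + 86m² − 490m + 588 = (−(1/48)m + 1/24)(96m³ − 288m² − 384m + 1152) + (90m² − 450m + 540)
  96m³ − 288m² − 384m + 1152 = ((16/15)m + 32/15)(90m² − 450m + 540) + (0)
Last nonzero remainder: 90m² − 450m + 540. Dividing through by 90 gives the monic gcd m² − 5m + 6.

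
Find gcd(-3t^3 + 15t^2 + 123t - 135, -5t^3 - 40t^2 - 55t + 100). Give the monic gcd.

Euclidean algorithm in ℚ[t]:
  -3t^3 + 15t^2 + 123t - 135 = (3/5)(-5t^3 - 40t^2 - 55t + 100) + (39t^2 + 156t - 195)
  -5t^3 - 40t^2 - 55t + 100 = (-(5/39)t - 20/39)(39t^2 + 156t - 195) + (0)
Last nonzero remainder: 39t^2 + 156t - 195. Dividing through by 39 gives the monic gcd t^2 + 4t - 5.

t^2 + 4t - 5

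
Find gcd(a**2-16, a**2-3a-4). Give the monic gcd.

a-4

Apply the Euclidean algorithm:
  a**2-16 = (a**2-3a-4) + (3a-12)
  a**2-3a-4 = ((1/3)a+1/3)(3a-12) + (0)
Last nonzero remainder: 3a-12. Dividing through by 3 gives the monic gcd a-4.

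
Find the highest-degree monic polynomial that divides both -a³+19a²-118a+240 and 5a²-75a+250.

a-5

Apply the Euclidean algorithm:
  -a³+19a²-118a+240 = (-(1/5)a+4/5)(5a²-75a+250) + (-8a+40)
  5a²-75a+250 = (-(5/8)a+25/4)(-8a+40) + (0)
Last nonzero remainder: -8a+40. Dividing through by -8 gives the monic gcd a-5.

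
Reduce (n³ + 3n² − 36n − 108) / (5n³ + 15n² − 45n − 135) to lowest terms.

(n² − 36)/(5n² − 45)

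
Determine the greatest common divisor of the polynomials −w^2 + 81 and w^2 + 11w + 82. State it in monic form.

1

Repeated division with remainder:
  −w^2 + 81 = (−1)(w^2 + 11w + 82) + (11w + 163)
  w^2 + 11w + 82 = ((1/11)w − 42/121)(11w + 163) + (16768/121)
  11w + 163 = ((1331/16768)w + 19723/16768)(16768/121) + (0)
The last nonzero remainder is the constant 16768/121, so the polynomials are coprime and gcd = 1.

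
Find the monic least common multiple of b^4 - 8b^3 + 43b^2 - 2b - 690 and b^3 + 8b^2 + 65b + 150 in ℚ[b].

b^6 - 3b^5 + 53b^4 - 187b^3 + 1450b^2 - 3550b - 34500

Euclidean algorithm in ℚ[b]:
  b^4 - 8b^3 + 43b^2 - 2b - 690 = (b - 16)(b^3 + 8b^2 + 65b + 150) + (106b^2 + 888b + 1710)
  b^3 + 8b^2 + 65b + 150 = ((1/106)b - 10/2809)(106b^2 + 888b + 1710) + ((146150/2809)b + 438450/2809)
  106b^2 + 888b + 1710 = ((148877/73075)b + 160113/14615)((146150/2809)b + 438450/2809) + (0)
Last nonzero remainder: (146150/2809)b + 438450/2809. Dividing through by 146150/2809 gives the monic gcd b + 3.
Then lcm(f, g) = f·g / gcd(f, g); expanding and making the result monic gives the answer.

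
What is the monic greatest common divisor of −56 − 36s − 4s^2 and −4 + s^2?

Apply the Euclidean algorithm:
  −4s^2 − 36s − 56 = (−4)(s^2 − 4) + (−36s − 72)
  s^2 − 4 = (−(1/36)s + 1/18)(−36s − 72) + (0)
Last nonzero remainder: −36s − 72. Dividing through by −36 gives the monic gcd s + 2.

2 + s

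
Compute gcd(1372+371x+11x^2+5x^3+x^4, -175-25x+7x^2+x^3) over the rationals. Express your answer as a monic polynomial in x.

7+x

Apply the Euclidean algorithm:
  x^4+5x^3+11x^2+371x+1372 = (x-2)(x^3+7x^2-25x-175) + (50x^2+496x+1022)
  x^3+7x^2-25x-175 = ((1/50)x-73/1250)(50x^2+496x+1022) + (-(10296/625)x-72072/625)
  50x^2+496x+1022 = (-(15625/5148)x-45625/5148)(-(10296/625)x-72072/625) + (0)
Last nonzero remainder: -(10296/625)x-72072/625. Dividing through by -10296/625 gives the monic gcd x+7.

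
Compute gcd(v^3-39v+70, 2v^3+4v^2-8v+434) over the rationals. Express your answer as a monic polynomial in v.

v+7

Apply the Euclidean algorithm:
  v^3-39v+70 = (1/2)(2v^3+4v^2-8v+434) + (-2v^2-35v-147)
  2v^3+4v^2-8v+434 = (-v+31/2)(-2v^2-35v-147) + ((775/2)v+5425/2)
  -2v^2-35v-147 = (-(4/775)v-42/775)((775/2)v+5425/2) + (0)
Last nonzero remainder: (775/2)v+5425/2. Dividing through by 775/2 gives the monic gcd v+7.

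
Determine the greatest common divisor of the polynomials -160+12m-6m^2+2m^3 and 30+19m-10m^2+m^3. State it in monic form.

-5+m

Euclidean algorithm in ℚ[m]:
  2m^3-6m^2+12m-160 = (2)(m^3-10m^2+19m+30) + (14m^2-26m-220)
  m^3-10m^2+19m+30 = ((1/14)m-57/98)(14m^2-26m-220) + ((960/49)m-4800/49)
  14m^2-26m-220 = ((343/480)m+539/240)((960/49)m-4800/49) + (0)
Last nonzero remainder: (960/49)m-4800/49. Dividing through by 960/49 gives the monic gcd m-5.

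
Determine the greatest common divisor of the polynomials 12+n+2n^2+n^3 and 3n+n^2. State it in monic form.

Repeated division with remainder:
  n^3+2n^2+n+12 = (n−1)(n^2+3n) + (4n+12)
  n^2+3n = ((1/4)n)(4n+12) + (0)
Last nonzero remainder: 4n+12. Dividing through by 4 gives the monic gcd n+3.

3+n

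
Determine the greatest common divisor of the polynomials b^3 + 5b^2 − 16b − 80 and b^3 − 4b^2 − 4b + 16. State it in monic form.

b − 4

Euclidean algorithm in ℚ[b]:
  b^3 + 5b^2 − 16b − 80 = (b^3 − 4b^2 − 4b + 16) + (9b^2 − 12b − 96)
  b^3 − 4b^2 − 4b + 16 = ((1/9)b − 8/27)(9b^2 − 12b − 96) + ((28/9)b − 112/9)
  9b^2 − 12b − 96 = ((81/28)b + 54/7)((28/9)b − 112/9) + (0)
Last nonzero remainder: (28/9)b − 112/9. Dividing through by 28/9 gives the monic gcd b − 4.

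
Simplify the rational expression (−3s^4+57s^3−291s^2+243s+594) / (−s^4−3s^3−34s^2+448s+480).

(3s^2−42s+99)/(s^2+8s+80)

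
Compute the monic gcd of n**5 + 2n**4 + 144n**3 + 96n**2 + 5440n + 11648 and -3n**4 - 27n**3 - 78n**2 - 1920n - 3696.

Apply the Euclidean algorithm:
  n**5 + 2n**4 + 144n**3 + 96n**2 + 5440n + 11648 = (-(1/3)n + 7/3)(-3n**4 - 27n**3 - 78n**2 - 1920n - 3696) + (181n**3 - 362n**2 + 8688n + 20272)
  -3n**4 - 27n**3 - 78n**2 - 1920n - 3696 = (-(3/181)n - 33/181)(181n**3 - 362n**2 + 8688n + 20272) + (0)
Last nonzero remainder: 181n**3 - 362n**2 + 8688n + 20272. Dividing through by 181 gives the monic gcd n**3 - 2n**2 + 48n + 112.

n**3 - 2n**2 + 48n + 112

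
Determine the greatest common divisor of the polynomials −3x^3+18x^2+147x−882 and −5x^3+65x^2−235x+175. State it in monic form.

x−7

By polynomial division,
  −3x^3+18x^2+147x−882 = (3/5)(−5x^3+65x^2−235x+175) + (−21x^2+288x−987)
  −5x^3+65x^2−235x+175 = ((5/21)x+25/147)(−21x^2+288x−987) + (−(2400/49)x+2400/7)
  −21x^2+288x−987 = ((343/800)x−2303/800)(−(2400/49)x+2400/7) + (0)
Last nonzero remainder: −(2400/49)x+2400/7. Dividing through by −2400/49 gives the monic gcd x−7.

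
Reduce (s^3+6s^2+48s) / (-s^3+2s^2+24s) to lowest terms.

(-s^2-6s-48)/(s^2-2s-24)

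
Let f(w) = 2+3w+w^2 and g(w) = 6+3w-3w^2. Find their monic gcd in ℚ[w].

1+w

Apply the Euclidean algorithm:
  w^2+3w+2 = (-1/3)(-3w^2+3w+6) + (4w+4)
  -3w^2+3w+6 = (-(3/4)w+3/2)(4w+4) + (0)
Last nonzero remainder: 4w+4. Dividing through by 4 gives the monic gcd w+1.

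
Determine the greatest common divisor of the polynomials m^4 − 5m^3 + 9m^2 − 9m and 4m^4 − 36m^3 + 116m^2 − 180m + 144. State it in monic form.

m^3 − 5m^2 + 9m − 9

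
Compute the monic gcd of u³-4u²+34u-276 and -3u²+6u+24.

Euclidean algorithm in ℚ[u]:
  u³-4u²+34u-276 = (-(1/3)u+2/3)(-3u²+6u+24) + (38u-292)
  -3u²+6u+24 = (-(3/38)u-162/361)(38u-292) + (-38640/361)
  38u-292 = (-(6859/19320)u+26353/9660)(-38640/361) + (0)
The last nonzero remainder is the constant -38640/361, so the polynomials are coprime and gcd = 1.

1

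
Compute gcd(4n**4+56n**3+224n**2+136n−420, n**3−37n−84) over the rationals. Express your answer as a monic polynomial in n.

Apply the Euclidean algorithm:
  4n**4+56n**3+224n**2+136n−420 = (4n+56)(n**3−37n−84) + (372n**2+2544n+4284)
  n**3−37n−84 = ((1/372)n−53/2883)(372n**2+2544n+4284) + (−(1680/961)n−5040/961)
  372n**2+2544n+4284 = (−(29791/140)n−16337/20)(−(1680/961)n−5040/961) + (0)
Last nonzero remainder: −(1680/961)n−5040/961. Dividing through by −1680/961 gives the monic gcd n+3.

n+3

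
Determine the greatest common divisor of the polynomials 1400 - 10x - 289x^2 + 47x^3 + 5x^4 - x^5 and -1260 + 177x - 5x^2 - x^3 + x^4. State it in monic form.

Euclidean algorithm in ℚ[x]:
  -x^5 + 5x^4 + 47x^3 - 289x^2 - 10x + 1400 = (-x + 4)(x^4 - x^3 - 5x^2 + 177x - 1260) + (46x^3 - 92x^2 - 1978x + 6440)
  x^4 - x^3 - 5x^2 + 177x - 1260 = ((1/46)x + 1/46)(46x^3 - 92x^2 - 1978x + 6440) + (40x^2 + 80x - 1400)
  46x^3 - 92x^2 - 1978x + 6440 = ((23/20)x - 23/5)(40x^2 + 80x - 1400) + (0)
Last nonzero remainder: 40x^2 + 80x - 1400. Dividing through by 40 gives the monic gcd x^2 + 2x - 35.

-35 + 2x + x^2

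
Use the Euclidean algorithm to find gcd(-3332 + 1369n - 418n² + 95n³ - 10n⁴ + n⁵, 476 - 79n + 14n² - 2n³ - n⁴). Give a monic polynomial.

-68 + 21n - 5n² + n³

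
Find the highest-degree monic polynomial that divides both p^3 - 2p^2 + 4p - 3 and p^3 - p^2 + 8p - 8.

p - 1

Euclidean algorithm in ℚ[p]:
  p^3 - 2p^2 + 4p - 3 = (p^3 - p^2 + 8p - 8) + (-p^2 - 4p + 5)
  p^3 - p^2 + 8p - 8 = (-p + 5)(-p^2 - 4p + 5) + (33p - 33)
  -p^2 - 4p + 5 = (-(1/33)p - 5/33)(33p - 33) + (0)
Last nonzero remainder: 33p - 33. Dividing through by 33 gives the monic gcd p - 1.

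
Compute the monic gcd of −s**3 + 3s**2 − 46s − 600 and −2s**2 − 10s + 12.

Apply the Euclidean algorithm:
  −s**3 + 3s**2 − 46s − 600 = ((1/2)s − 4)(−2s**2 − 10s + 12) + (−92s − 552)
  −2s**2 − 10s + 12 = ((1/46)s − 1/46)(−92s − 552) + (0)
Last nonzero remainder: −92s − 552. Dividing through by −92 gives the monic gcd s + 6.

s + 6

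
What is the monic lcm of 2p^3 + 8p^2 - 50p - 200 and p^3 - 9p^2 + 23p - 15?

p^5 - 38p^3 + 12p^2 + 325p - 300

Euclidean algorithm in ℚ[p]:
  2p^3 + 8p^2 - 50p - 200 = (2)(p^3 - 9p^2 + 23p - 15) + (26p^2 - 96p - 170)
  p^3 - 9p^2 + 23p - 15 = ((1/26)p - 69/338)(26p^2 - 96p - 170) + ((1680/169)p - 8400/169)
  26p^2 - 96p - 170 = ((2197/840)p + 2873/840)((1680/169)p - 8400/169) + (0)
Last nonzero remainder: (1680/169)p - 8400/169. Dividing through by 1680/169 gives the monic gcd p - 5.
Then lcm(f, g) = f·g / gcd(f, g); expanding and making the result monic gives the answer.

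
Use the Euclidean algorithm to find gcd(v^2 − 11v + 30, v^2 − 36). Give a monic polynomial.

v − 6

By polynomial division,
  v^2 − 11v + 30 = (v^2 − 36) + (−11v + 66)
  v^2 − 36 = (−(1/11)v − 6/11)(−11v + 66) + (0)
Last nonzero remainder: −11v + 66. Dividing through by −11 gives the monic gcd v − 6.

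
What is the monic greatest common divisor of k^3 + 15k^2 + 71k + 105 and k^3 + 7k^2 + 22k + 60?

k + 5

By polynomial division,
  k^3 + 15k^2 + 71k + 105 = (k^3 + 7k^2 + 22k + 60) + (8k^2 + 49k + 45)
  k^3 + 7k^2 + 22k + 60 = ((1/8)k + 7/64)(8k^2 + 49k + 45) + ((705/64)k + 3525/64)
  8k^2 + 49k + 45 = ((512/705)k + 192/235)((705/64)k + 3525/64) + (0)
Last nonzero remainder: (705/64)k + 3525/64. Dividing through by 705/64 gives the monic gcd k + 5.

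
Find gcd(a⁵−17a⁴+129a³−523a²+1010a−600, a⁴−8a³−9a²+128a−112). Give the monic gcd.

a²−5a+4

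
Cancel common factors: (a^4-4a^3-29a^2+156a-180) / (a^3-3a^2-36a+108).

By polynomial division,
  a^4-4a^3-29a^2+156a-180 = (a-1)(a^3-3a^2-36a+108) + (4a^2+12a-72)
  a^3-3a^2-36a+108 = ((1/4)a-3/2)(4a^2+12a-72) + (0)
Last nonzero remainder: 4a^2+12a-72. Dividing through by 4 gives the monic gcd a^2+3a-18.
Cancel a^2+3a-18 from numerator and denominator to get the reduced form.

(a^2-7a+10)/(a-6)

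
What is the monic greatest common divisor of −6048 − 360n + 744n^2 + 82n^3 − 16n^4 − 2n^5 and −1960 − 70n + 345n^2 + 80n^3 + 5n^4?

By polynomial division,
  −2n^5 − 16n^4 + 82n^3 + 744n^2 − 360n − 6048 = (−(2/5)n + 16/5)(5n^4 + 80n^3 + 345n^2 − 70n − 1960) + (−36n^3 − 388n^2 − 920n + 224)
  5n^4 + 80n^3 + 345n^2 − 70n − 1960 = (−(5/36)n − 235/324)(−36n^3 − 388n^2 − 920n + 224) + (−(5200/81)n^2 − (57200/81)n − 145600/81)
  −36n^3 − 388n^2 − 920n + 224 = ((729/1300)n − 81/650)(−(5200/81)n^2 − (57200/81)n − 145600/81) + (0)
Last nonzero remainder: −(5200/81)n^2 − (57200/81)n − 145600/81. Dividing through by −5200/81 gives the monic gcd n^2 + 11n + 28.

28 + 11n + n^2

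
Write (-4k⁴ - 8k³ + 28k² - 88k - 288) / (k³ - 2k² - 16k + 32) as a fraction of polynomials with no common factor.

Repeated division with remainder:
  -4k⁴ - 8k³ + 28k² - 88k - 288 = (-4k - 16)(k³ - 2k² - 16k + 32) + (-68k² - 216k + 224)
  k³ - 2k² - 16k + 32 = (-(1/68)k + 22/289)(-68k² - 216k + 224) + ((1080/289)k + 4320/289)
  -68k² - 216k + 224 = (-(4913/270)k + 2023/135)((1080/289)k + 4320/289) + (0)
Last nonzero remainder: (1080/289)k + 4320/289. Dividing through by 1080/289 gives the monic gcd k + 4.
Cancel k + 4 from numerator and denominator to get the reduced form.

(-4k³ + 8k² - 4k - 72)/(k² - 6k + 8)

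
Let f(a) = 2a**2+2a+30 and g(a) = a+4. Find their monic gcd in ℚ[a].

1

Repeated division with remainder:
  2a**2+2a+30 = (2a-6)(a+4) + (54)
  a+4 = ((1/54)a+2/27)(54) + (0)
The last nonzero remainder is the constant 54, so the polynomials are coprime and gcd = 1.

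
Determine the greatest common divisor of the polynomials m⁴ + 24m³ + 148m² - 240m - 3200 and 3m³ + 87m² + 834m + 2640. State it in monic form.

m² + 18m + 80

By polynomial division,
  m⁴ + 24m³ + 148m² - 240m - 3200 = ((1/3)m - 5/3)(3m³ + 87m² + 834m + 2640) + (15m² + 270m + 1200)
  3m³ + 87m² + 834m + 2640 = ((1/5)m + 11/5)(15m² + 270m + 1200) + (0)
Last nonzero remainder: 15m² + 270m + 1200. Dividing through by 15 gives the monic gcd m² + 18m + 80.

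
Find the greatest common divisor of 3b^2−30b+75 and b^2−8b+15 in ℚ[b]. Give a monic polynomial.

b−5

Euclidean algorithm in ℚ[b]:
  3b^2−30b+75 = (3)(b^2−8b+15) + (−6b+30)
  b^2−8b+15 = (−(1/6)b+1/2)(−6b+30) + (0)
Last nonzero remainder: −6b+30. Dividing through by −6 gives the monic gcd b−5.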